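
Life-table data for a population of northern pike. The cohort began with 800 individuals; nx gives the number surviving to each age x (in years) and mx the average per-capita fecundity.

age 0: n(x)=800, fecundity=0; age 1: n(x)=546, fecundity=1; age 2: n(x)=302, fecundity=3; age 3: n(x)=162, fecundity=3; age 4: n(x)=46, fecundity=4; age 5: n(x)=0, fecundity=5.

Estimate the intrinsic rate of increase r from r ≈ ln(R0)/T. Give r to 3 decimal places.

lx = nx/n0 = nx/800: 1, 0.6825, 0.3775, 0.2025, 0.0575, 0
R0 = Σ lx·mx = 0 + 0.6825 + 1.1325 + 0.6075 + 0.23 + 0 = 2.6525
Σ x·lx·mx = 5.69; T = 5.69/2.6525 = 2.14515…
r ≈ ln(R0)/T = ln(2.6525)/2.14515… = 0.45475… → 0.455

0.455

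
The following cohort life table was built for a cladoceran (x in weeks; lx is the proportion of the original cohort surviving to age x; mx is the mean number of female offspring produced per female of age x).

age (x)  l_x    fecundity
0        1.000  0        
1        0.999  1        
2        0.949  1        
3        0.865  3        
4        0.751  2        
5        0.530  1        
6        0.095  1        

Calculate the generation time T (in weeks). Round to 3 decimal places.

2.985

lx·mx: 0, 0.999, 0.949, 2.595, 1.502, 0.53, 0.095 → R0 = 6.67
x·lx·mx: 0, 0.999, 1.898, 7.785, 6.008, 2.65, 0.57 → Σ = 19.91
T = 19.91 / 6.67 = 2.985007… → 2.985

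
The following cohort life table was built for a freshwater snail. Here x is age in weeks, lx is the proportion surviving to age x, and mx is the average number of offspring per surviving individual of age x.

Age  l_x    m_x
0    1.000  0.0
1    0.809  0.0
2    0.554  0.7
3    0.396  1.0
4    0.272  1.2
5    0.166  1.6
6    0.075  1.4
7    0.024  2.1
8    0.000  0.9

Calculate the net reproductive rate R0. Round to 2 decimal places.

1.53

lx·mx by age: 0, 0, 0.3878, 0.396, 0.3264, 0.2656, 0.105, 0.0504, 0
R0 = Σ lx·mx = 1.5312 → 1.53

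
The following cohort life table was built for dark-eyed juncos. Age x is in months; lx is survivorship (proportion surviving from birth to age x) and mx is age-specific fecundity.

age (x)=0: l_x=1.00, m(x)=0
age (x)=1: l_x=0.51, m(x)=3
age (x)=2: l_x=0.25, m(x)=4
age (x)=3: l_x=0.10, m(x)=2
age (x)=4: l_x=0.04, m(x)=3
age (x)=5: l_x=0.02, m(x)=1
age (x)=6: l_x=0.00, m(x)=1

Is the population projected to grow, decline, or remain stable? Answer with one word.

R0 = Σ lx·mx = 0 + 1.53 + 1 + 0.2 + 0.12 + 0.02 + 0 = 2.87
R0 > 1, so the population is growing.

growing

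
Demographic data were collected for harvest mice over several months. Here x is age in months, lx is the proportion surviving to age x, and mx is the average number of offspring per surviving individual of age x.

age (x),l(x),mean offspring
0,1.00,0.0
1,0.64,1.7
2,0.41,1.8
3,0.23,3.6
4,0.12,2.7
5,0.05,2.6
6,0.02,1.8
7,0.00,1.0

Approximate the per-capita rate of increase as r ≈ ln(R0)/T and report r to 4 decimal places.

R0 = Σ lx·mx = 0 + 1.088 + 0.738 + 0.828 + 0.324 + 0.13 + 0.036 + 0 = 3.144
Σ x·lx·mx = 7.21; T = 7.21/3.144 = 2.29326…
r ≈ ln(R0)/T = ln(3.144)/2.29326… = 0.499506… → 0.4995

0.4995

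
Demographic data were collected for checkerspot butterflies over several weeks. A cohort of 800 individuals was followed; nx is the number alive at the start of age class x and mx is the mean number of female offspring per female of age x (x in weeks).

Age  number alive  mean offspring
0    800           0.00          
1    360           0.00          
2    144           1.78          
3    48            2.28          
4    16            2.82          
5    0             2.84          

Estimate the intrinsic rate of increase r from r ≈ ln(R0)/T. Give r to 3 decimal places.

-0.268

lx = nx/n0 = nx/800: 1, 0.45, 0.18, 0.06, 0.02, 0
R0 = Σ lx·mx = 0 + 0 + 0.3204 + 0.1368 + 0.0564 + 0 = 0.5136
Σ x·lx·mx = 1.2768; T = 1.2768/0.5136 = 2.48598…
r ≈ ln(R0)/T = ln(0.5136)/2.48598… = -0.26803… → -0.268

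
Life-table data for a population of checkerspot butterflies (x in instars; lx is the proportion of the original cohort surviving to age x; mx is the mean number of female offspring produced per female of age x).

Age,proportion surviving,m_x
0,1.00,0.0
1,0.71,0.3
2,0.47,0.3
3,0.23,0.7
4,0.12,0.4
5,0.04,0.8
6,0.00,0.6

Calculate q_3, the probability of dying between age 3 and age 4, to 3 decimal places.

0.478

q_3 = (l_3 − l_4) / l_3 = (0.23 − 0.12) / 0.23
     = 0.11 / 0.23 = 0.478261… → 0.478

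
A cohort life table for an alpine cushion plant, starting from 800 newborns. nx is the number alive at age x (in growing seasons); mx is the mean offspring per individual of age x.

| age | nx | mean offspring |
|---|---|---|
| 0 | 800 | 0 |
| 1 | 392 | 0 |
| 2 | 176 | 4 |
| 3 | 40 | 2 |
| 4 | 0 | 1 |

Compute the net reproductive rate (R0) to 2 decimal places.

lx = nx/n0 = nx/800: 1, 0.49, 0.22, 0.05, 0
lx·mx by age: 0, 0, 0.88, 0.1, 0
R0 = Σ lx·mx = 0.98 → 0.98

0.98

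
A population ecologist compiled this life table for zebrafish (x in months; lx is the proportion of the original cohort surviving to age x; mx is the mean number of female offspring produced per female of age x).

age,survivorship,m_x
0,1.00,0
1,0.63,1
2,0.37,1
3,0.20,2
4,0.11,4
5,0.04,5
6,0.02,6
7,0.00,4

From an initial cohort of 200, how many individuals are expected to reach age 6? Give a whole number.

4

Expected survivors = N0 · l_6 = 200 × 0.02 = 4 → 4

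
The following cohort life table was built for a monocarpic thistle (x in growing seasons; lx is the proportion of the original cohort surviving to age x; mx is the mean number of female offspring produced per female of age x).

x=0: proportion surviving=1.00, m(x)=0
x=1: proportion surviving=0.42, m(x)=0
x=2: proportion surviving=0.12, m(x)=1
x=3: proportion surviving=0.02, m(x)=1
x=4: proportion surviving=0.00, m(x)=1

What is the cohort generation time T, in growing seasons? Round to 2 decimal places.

2.14

lx·mx: 0, 0, 0.12, 0.02, 0 → R0 = 0.14
x·lx·mx: 0, 0, 0.24, 0.06, 0 → Σ = 0.3
T = 0.3 / 0.14 = 2.142857… → 2.14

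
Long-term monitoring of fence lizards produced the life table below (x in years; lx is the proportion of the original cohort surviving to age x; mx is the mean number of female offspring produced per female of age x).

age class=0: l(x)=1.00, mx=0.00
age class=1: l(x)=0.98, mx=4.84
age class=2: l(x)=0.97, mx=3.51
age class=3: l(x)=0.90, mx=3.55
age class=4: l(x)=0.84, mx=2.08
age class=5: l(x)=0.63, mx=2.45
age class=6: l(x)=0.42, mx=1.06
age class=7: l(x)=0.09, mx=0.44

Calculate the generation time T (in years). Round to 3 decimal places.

2.566

lx·mx: 0, 4.7432, 3.4047, 3.195, 1.7472, 1.5435, 0.4452, 0.0396 → R0 = 15.1184
x·lx·mx: 0, 4.7432, 6.8094, 9.585, 6.9888, 7.7175, 2.6712, 0.2772 → Σ = 38.7923
T = 38.7923 / 15.1184 = 2.5659… → 2.566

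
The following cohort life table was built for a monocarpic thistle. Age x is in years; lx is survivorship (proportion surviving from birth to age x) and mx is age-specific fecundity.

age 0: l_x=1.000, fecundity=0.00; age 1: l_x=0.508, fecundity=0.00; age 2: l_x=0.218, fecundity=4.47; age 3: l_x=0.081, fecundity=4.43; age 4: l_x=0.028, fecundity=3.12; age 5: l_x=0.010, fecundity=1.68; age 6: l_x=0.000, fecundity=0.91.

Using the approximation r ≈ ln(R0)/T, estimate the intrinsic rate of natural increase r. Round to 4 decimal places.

R0 = Σ lx·mx = 0 + 0 + 0.97446 + 0.35883 + 0.08736 + 0.0168 + 0 = 1.43745
Σ x·lx·mx = 3.45885; T = 3.45885/1.43745 = 2.40624…
r ≈ ln(R0)/T = ln(1.43745)/2.40624… = 0.150804… → 0.1508

0.1508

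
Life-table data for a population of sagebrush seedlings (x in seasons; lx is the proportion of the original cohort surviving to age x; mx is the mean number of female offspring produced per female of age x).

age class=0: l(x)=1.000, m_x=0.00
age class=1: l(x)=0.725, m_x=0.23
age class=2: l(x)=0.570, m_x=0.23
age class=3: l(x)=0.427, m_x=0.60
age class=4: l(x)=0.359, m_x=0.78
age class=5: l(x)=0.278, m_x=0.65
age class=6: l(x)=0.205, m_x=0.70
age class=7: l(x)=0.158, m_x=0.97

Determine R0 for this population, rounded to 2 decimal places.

1.31

lx·mx by age: 0, 0.16675, 0.1311, 0.2562, 0.28002, 0.1807, 0.1435, 0.15326
R0 = Σ lx·mx = 1.31153 → 1.31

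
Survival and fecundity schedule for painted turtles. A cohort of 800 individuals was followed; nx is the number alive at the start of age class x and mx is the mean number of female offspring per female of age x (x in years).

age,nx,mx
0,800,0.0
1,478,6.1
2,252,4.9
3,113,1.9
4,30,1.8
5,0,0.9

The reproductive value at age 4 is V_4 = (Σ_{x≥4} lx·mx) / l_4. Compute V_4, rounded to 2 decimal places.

1.80

lx = nx/n0 = nx/800: 1, 0.5975, 0.315, 0.14125, 0.0375, 0
lx·mx for x ≥ 4: 0.0675, 0 → sum = 0.0675
V_4 = 0.0675 / l_4 = 0.0675 / 0.0375 = 1.8 → 1.80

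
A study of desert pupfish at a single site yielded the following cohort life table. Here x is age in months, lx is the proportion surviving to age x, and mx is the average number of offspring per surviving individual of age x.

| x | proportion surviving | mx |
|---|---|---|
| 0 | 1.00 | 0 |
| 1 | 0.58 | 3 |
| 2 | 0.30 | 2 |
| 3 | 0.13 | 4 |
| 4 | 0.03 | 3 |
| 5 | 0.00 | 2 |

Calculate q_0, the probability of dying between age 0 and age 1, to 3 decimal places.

0.420

q_0 = (l_0 − l_1) / l_0 = (1 − 0.58) / 1
     = 0.42 / 1 = 0.42 → 0.420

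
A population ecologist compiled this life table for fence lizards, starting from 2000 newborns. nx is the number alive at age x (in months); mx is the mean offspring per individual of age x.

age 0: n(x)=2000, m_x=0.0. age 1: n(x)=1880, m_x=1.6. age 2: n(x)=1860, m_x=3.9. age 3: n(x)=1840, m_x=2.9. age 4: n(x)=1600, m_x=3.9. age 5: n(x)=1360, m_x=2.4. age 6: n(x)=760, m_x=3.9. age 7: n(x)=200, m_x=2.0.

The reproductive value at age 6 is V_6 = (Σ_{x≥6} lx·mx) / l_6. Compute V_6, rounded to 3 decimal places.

4.426

lx = nx/n0 = nx/2000: 1, 0.94, 0.93, 0.92, 0.8, 0.68, 0.38, 0.1
lx·mx for x ≥ 6: 1.482, 0.2 → sum = 1.682
V_6 = 1.682 / l_6 = 1.682 / 0.38 = 4.426316… → 4.426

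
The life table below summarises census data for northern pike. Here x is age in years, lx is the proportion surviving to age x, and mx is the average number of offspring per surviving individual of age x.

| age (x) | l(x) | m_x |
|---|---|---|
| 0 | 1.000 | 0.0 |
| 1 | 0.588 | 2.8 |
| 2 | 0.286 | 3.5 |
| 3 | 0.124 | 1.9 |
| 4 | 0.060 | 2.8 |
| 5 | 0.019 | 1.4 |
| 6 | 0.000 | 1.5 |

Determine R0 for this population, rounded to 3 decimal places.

lx·mx by age: 0, 1.6464, 1.001, 0.2356, 0.168, 0.0266, 0
R0 = Σ lx·mx = 3.0776 → 3.078

3.078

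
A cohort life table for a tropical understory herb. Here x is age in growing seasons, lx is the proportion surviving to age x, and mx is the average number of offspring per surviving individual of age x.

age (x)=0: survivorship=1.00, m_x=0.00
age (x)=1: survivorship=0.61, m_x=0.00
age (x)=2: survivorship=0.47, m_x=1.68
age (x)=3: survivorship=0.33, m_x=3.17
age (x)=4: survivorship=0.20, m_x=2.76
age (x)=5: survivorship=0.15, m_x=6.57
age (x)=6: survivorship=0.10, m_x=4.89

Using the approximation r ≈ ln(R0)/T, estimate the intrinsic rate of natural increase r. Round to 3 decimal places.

R0 = Σ lx·mx = 0 + 0 + 0.7896 + 1.0461 + 0.552 + 0.9855 + 0.489 = 3.8622
Σ x·lx·mx = 14.787; T = 14.787/3.8622 = 3.82865…
r ≈ ln(R0)/T = ln(3.8622)/3.82865… = 0.35293… → 0.353

0.353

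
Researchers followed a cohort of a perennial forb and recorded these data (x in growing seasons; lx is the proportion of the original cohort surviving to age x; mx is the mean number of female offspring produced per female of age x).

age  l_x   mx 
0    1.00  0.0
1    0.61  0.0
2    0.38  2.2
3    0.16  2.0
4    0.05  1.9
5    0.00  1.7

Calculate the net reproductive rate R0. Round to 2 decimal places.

1.25

lx·mx by age: 0, 0, 0.836, 0.32, 0.095, 0
R0 = Σ lx·mx = 1.251 → 1.25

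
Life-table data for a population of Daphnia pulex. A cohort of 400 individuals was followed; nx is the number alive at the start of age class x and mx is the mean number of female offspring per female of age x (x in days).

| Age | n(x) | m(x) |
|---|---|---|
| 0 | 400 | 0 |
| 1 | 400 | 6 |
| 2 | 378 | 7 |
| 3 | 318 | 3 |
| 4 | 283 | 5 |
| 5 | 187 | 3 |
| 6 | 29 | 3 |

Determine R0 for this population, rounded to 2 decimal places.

20.16

lx = nx/n0 = nx/400: 1, 1, 0.945, 0.795, 0.7075, 0.4675, 0.0725
lx·mx by age: 0, 6, 6.615, 2.385, 3.5375, 1.4025, 0.2175
R0 = Σ lx·mx = 20.1575 → 20.16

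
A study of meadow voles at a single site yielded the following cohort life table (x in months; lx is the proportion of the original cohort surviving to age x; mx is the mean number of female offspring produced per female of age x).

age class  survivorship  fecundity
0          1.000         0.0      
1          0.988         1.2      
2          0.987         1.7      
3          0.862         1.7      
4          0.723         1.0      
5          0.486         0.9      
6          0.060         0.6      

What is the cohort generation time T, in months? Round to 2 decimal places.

2.58

lx·mx: 0, 1.1856, 1.6779, 1.4654, 0.723, 0.4374, 0.036 → R0 = 5.5253
x·lx·mx: 0, 1.1856, 3.3558, 4.3962, 2.892, 2.187, 0.216 → Σ = 14.2326
T = 14.2326 / 5.5253 = 2.575896… → 2.58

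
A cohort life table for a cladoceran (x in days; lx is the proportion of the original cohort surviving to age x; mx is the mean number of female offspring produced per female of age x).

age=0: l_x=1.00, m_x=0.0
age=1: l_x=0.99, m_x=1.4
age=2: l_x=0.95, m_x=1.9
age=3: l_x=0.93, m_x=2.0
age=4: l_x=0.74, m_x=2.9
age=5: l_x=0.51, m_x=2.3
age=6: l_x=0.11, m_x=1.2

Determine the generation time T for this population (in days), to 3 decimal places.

lx·mx: 0, 1.386, 1.805, 1.86, 2.146, 1.173, 0.132 → R0 = 8.502
x·lx·mx: 0, 1.386, 3.61, 5.58, 8.584, 5.865, 0.792 → Σ = 25.817
T = 25.817 / 8.502 = 3.03658… → 3.037

3.037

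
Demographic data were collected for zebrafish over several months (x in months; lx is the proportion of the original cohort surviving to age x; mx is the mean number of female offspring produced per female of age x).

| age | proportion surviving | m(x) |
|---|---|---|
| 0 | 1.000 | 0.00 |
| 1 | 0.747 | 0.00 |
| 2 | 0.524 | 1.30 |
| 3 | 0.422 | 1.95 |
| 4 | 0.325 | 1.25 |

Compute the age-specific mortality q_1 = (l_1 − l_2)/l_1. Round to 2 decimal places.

q_1 = (l_1 − l_2) / l_1 = (0.747 − 0.524) / 0.747
     = 0.223 / 0.747 = 0.298527… → 0.30

0.30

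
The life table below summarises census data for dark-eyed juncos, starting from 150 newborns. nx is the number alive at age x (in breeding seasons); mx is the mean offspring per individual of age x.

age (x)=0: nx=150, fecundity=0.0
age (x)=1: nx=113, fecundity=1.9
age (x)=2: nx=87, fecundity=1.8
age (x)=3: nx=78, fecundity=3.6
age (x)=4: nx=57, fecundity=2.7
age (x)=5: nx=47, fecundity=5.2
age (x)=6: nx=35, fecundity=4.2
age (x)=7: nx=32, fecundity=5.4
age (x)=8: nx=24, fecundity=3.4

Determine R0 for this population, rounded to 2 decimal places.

9.68

lx = nx/n0 = nx/150: 1, 0.75333…, 0.58, 0.52, 0.38, 0.31333…, 0.23333…, 0.21333…, 0.16
lx·mx by age: 0, 1.431333…, 1.044, 1.872, 1.026, 1.629333…, 0.98…, 1.152…, 0.544
R0 = Σ lx·mx = 9.678667… → 9.68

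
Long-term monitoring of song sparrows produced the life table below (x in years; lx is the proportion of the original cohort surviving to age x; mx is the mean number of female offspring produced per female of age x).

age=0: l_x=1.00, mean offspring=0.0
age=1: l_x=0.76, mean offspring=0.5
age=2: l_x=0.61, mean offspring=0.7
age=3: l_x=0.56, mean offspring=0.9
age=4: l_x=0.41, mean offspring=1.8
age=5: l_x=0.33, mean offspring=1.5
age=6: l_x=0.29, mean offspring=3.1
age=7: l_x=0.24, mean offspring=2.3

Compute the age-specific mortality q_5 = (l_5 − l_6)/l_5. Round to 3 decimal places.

0.121

q_5 = (l_5 − l_6) / l_5 = (0.33 − 0.29) / 0.33
     = 0.04 / 0.33 = 0.121212… → 0.121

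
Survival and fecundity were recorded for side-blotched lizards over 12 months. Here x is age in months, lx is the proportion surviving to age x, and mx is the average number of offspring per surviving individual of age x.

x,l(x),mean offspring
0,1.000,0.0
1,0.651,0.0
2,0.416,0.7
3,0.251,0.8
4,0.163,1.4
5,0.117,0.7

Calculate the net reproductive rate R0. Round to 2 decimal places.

0.80

lx·mx by age: 0, 0, 0.2912, 0.2008, 0.2282, 0.0819
R0 = Σ lx·mx = 0.8021 → 0.80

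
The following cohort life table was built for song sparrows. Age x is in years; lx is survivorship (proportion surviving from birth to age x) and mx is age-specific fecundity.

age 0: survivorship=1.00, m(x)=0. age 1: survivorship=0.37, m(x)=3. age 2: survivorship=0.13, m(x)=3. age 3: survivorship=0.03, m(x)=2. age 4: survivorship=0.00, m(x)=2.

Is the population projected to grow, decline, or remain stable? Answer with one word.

growing

R0 = Σ lx·mx = 0 + 1.11 + 0.39 + 0.06 + 0 = 1.56
R0 > 1, so the population is growing.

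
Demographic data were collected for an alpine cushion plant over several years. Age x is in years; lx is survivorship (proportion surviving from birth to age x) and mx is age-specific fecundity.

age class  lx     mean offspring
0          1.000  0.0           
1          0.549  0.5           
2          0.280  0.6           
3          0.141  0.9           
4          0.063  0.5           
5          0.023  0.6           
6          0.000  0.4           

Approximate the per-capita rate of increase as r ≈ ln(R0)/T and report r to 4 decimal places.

R0 = Σ lx·mx = 0 + 0.2745 + 0.168 + 0.1269 + 0.0315 + 0.0138 + 0 = 0.6147
Σ x·lx·mx = 1.1862; T = 1.1862/0.6147 = 1.92972…
r ≈ ln(R0)/T = ln(0.6147)/1.92972… = -0.252172… → -0.2522

-0.2522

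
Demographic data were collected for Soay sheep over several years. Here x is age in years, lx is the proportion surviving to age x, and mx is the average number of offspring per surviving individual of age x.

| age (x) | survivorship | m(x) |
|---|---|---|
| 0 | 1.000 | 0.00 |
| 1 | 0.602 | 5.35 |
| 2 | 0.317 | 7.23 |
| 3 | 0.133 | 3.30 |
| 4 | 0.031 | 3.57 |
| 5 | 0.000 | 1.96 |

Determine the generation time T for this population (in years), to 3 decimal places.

1.578

lx·mx: 0, 3.2207, 2.29191, 0.4389, 0.11067, 0 → R0 = 6.06218
x·lx·mx: 0, 3.2207, 4.58382, 1.3167, 0.44268, 0 → Σ = 9.5639
T = 9.5639 / 6.06218 = 1.577634… → 1.578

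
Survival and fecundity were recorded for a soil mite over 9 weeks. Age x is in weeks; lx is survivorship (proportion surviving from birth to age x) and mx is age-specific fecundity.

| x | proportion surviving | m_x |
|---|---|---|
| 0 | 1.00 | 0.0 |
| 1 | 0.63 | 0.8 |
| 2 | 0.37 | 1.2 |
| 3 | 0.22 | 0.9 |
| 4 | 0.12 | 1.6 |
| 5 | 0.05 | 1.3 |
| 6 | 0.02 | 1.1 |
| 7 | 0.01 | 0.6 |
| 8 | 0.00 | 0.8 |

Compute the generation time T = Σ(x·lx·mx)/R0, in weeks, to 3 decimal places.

2.273

lx·mx: 0, 0.504, 0.444, 0.198, 0.192, 0.065, 0.022, 0.006, 0 → R0 = 1.431
x·lx·mx: 0, 0.504, 0.888, 0.594, 0.768, 0.325, 0.132, 0.042, 0 → Σ = 3.253
T = 3.253 / 1.431 = 2.273235… → 2.273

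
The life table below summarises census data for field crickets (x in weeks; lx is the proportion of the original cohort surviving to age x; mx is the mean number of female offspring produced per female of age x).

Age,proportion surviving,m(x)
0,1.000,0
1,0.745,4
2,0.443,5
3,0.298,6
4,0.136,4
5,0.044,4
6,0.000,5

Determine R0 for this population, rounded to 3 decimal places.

7.703

lx·mx by age: 0, 2.98, 2.215, 1.788, 0.544, 0.176, 0
R0 = Σ lx·mx = 7.703 → 7.703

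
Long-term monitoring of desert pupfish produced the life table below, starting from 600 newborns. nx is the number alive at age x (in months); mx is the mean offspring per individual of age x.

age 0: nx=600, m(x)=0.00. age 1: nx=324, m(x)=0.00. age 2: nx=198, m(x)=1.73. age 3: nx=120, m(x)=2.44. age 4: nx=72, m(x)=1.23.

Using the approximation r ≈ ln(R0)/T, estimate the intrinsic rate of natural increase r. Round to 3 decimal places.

0.071

lx = nx/n0 = nx/600: 1, 0.54, 0.33, 0.2, 0.12
R0 = Σ lx·mx = 0 + 0 + 0.5709 + 0.488 + 0.1476 = 1.2065
Σ x·lx·mx = 3.1962; T = 3.1962/1.2065 = 2.64915…
r ≈ ln(R0)/T = ln(1.2065)/2.64915… = 0.07086… → 0.071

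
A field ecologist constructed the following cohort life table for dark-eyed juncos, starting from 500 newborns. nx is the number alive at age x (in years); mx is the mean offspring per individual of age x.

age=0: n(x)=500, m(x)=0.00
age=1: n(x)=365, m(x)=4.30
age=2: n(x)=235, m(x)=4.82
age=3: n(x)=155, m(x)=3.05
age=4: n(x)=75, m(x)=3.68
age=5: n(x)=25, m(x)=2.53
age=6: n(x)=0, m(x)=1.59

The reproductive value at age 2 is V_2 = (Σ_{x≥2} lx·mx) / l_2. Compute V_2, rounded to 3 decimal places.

lx = nx/n0 = nx/500: 1, 0.73, 0.47, 0.31, 0.15, 0.05, 0
lx·mx for x ≥ 2: 2.2654, 0.9455, 0.552, 0.1265, 0 → sum = 3.8894
V_2 = 3.8894 / l_2 = 3.8894 / 0.47 = 8.275319… → 8.275

8.275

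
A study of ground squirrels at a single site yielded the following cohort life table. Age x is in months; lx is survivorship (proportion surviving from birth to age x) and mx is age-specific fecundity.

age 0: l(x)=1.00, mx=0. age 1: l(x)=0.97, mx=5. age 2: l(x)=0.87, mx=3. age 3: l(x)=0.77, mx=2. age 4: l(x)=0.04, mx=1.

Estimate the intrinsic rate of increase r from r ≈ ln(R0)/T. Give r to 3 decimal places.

1.340

R0 = Σ lx·mx = 0 + 4.85 + 2.61 + 1.54 + 0.04 = 9.04
Σ x·lx·mx = 14.85; T = 14.85/9.04 = 1.6427…
r ≈ ln(R0)/T = ln(9.04)/1.6427… = 1.34027… → 1.340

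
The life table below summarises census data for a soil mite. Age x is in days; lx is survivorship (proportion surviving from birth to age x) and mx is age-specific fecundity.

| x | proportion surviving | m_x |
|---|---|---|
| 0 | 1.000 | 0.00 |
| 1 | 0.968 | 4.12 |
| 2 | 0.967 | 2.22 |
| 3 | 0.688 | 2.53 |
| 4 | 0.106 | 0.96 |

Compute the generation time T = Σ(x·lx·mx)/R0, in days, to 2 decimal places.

lx·mx: 0, 3.98816, 2.14674, 1.74064, 0.10176 → R0 = 7.9773
x·lx·mx: 0, 3.98816, 4.29348, 5.22192, 0.40704 → Σ = 13.9106
T = 13.9106 / 7.9773 = 1.743773… → 1.74

1.74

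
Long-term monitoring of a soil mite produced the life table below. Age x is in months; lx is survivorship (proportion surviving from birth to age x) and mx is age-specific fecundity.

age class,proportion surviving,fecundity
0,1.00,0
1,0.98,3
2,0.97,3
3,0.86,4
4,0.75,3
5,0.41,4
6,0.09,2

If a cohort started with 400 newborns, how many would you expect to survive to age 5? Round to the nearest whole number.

Expected survivors = N0 · l_5 = 400 × 0.41 = 164 → 164

164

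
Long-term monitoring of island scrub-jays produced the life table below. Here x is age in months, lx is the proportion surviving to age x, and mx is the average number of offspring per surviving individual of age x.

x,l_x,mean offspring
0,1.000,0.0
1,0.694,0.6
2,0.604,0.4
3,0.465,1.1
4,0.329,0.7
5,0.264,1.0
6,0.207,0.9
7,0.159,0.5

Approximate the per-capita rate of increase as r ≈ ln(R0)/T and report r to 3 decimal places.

R0 = Σ lx·mx = 0 + 0.4164 + 0.2416 + 0.5115 + 0.2303 + 0.264 + 0.1863 + 0.0795 = 1.9296
Σ x·lx·mx = 6.3496; T = 6.3496/1.9296 = 3.29063…
r ≈ ln(R0)/T = ln(1.9296)/3.29063… = 0.19975… → 0.200

0.200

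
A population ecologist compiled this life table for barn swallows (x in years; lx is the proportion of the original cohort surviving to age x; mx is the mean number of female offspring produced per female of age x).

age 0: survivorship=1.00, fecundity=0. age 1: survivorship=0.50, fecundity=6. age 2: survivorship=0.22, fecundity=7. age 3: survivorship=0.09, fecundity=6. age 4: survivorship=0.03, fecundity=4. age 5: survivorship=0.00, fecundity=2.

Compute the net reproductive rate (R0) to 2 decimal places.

lx·mx by age: 0, 3, 1.54, 0.54, 0.12, 0
R0 = Σ lx·mx = 5.2 → 5.20

5.20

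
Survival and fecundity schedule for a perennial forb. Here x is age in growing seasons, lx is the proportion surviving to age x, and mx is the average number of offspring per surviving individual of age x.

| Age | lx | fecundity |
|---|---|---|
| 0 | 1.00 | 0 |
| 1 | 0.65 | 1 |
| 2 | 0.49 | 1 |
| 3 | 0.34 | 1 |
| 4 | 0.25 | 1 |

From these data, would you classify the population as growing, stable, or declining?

growing

R0 = Σ lx·mx = 0 + 0.65 + 0.49 + 0.34 + 0.25 = 1.73
R0 > 1, so the population is growing.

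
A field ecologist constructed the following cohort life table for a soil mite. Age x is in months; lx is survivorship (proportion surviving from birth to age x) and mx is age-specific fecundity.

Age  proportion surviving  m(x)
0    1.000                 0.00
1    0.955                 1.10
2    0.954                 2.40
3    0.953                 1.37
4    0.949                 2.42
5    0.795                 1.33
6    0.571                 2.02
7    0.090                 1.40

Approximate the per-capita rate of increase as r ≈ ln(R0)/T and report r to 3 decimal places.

R0 = Σ lx·mx = 0 + 1.0505 + 2.2896 + 1.30561 + 2.29658 + 1.05735 + 1.15342 + 0.126 = 9.27906
Σ x·lx·mx = 31.82212; T = 31.82212/9.27906 = 3.42946…
r ≈ ln(R0)/T = ln(9.27906)/3.42946… = 0.6496… → 0.650

0.650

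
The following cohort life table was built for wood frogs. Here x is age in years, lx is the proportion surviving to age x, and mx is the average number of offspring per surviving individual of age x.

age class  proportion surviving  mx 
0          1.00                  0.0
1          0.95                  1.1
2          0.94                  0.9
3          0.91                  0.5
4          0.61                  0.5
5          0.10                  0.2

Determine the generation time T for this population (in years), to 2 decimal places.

2.03

lx·mx: 0, 1.045, 0.846, 0.455, 0.305, 0.02 → R0 = 2.671
x·lx·mx: 0, 1.045, 1.692, 1.365, 1.22, 0.1 → Σ = 5.422
T = 5.422 / 2.671 = 2.029951… → 2.03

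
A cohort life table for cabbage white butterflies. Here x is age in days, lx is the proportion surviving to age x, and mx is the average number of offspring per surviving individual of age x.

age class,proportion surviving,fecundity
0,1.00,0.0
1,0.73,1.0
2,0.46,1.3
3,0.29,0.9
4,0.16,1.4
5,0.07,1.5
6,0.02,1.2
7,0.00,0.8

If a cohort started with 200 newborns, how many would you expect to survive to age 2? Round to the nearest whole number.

92

Expected survivors = N0 · l_2 = 200 × 0.46 = 92 → 92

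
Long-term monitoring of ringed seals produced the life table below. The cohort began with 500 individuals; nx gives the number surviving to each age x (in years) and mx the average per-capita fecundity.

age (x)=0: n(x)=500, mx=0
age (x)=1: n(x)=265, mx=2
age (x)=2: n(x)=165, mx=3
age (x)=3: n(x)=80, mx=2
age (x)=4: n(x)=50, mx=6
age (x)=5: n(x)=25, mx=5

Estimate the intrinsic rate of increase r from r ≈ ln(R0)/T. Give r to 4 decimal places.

lx = nx/n0 = nx/500: 1, 0.53, 0.33, 0.16, 0.1, 0.05
R0 = Σ lx·mx = 0 + 1.06 + 0.99 + 0.32 + 0.6 + 0.25 = 3.22
Σ x·lx·mx = 7.65; T = 7.65/3.22 = 2.37578…
r ≈ ln(R0)/T = ln(3.22)/2.37578… = 0.49221… → 0.4922

0.4922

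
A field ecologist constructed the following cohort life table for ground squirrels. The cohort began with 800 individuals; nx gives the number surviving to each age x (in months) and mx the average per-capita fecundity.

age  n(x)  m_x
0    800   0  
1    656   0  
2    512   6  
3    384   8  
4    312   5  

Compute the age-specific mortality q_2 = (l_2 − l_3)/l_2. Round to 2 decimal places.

lx = nx/n0 = nx/800: 1, 0.82, 0.64, 0.48, 0.39
q_2 = (l_2 − l_3) / l_2 = (0.64 − 0.48) / 0.64
     = 0.16 / 0.64 = 0.25 → 0.25

0.25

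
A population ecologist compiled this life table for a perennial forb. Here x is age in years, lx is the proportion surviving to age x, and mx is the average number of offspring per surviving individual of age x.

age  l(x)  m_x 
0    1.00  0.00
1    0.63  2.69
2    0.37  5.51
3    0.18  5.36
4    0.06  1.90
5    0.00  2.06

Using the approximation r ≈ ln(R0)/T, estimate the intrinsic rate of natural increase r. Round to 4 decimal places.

R0 = Σ lx·mx = 0 + 1.6947 + 2.0387 + 0.9648 + 0.114 + 0 = 4.8122
Σ x·lx·mx = 9.1225; T = 9.1225/4.8122 = 1.8957…
r ≈ ln(R0)/T = ln(4.8122)/1.8957… = 0.828798… → 0.8288

0.8288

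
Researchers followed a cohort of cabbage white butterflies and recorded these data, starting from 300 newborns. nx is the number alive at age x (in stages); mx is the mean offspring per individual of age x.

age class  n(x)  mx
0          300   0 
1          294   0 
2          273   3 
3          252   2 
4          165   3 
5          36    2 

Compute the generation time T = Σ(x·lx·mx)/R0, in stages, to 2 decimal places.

lx = nx/n0 = nx/300: 1, 0.98, 0.91, 0.84, 0.55, 0.12
lx·mx: 0, 0, 2.73, 1.68, 1.65, 0.24 → R0 = 6.3
x·lx·mx: 0, 0, 5.46, 5.04, 6.6, 1.2 → Σ = 18.3
T = 18.3 / 6.3 = 2.904762… → 2.90

2.90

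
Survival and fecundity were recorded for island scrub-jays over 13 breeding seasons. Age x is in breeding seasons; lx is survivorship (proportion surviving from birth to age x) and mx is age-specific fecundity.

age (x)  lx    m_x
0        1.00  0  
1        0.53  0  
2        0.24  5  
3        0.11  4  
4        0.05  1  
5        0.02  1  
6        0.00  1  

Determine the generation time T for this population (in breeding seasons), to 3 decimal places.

2.351

lx·mx: 0, 0, 1.2, 0.44, 0.05, 0.02, 0 → R0 = 1.71
x·lx·mx: 0, 0, 2.4, 1.32, 0.2, 0.1, 0 → Σ = 4.02
T = 4.02 / 1.71 = 2.350877… → 2.351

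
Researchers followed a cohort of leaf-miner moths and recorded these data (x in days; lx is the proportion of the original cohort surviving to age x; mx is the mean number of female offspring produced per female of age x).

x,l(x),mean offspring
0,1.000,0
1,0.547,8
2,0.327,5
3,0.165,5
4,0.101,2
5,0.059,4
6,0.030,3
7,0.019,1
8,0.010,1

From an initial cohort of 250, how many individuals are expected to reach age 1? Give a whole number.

Expected survivors = N0 · l_1 = 250 × 0.547 = 136.75 → 137

137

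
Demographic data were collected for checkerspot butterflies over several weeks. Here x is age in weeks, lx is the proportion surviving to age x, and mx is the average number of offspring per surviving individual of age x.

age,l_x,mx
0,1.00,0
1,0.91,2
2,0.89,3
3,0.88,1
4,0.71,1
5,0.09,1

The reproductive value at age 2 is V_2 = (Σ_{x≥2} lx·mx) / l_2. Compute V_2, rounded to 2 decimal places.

4.89

lx·mx for x ≥ 2: 2.67, 0.88, 0.71, 0.09 → sum = 4.35
V_2 = 4.35 / l_2 = 4.35 / 0.89 = 4.88764… → 4.89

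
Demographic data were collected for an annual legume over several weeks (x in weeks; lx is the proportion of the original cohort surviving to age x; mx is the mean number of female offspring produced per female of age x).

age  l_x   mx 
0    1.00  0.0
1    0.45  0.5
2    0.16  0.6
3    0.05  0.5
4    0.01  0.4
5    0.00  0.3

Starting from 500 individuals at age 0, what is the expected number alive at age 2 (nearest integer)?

80

Expected survivors = N0 · l_2 = 500 × 0.16 = 80 → 80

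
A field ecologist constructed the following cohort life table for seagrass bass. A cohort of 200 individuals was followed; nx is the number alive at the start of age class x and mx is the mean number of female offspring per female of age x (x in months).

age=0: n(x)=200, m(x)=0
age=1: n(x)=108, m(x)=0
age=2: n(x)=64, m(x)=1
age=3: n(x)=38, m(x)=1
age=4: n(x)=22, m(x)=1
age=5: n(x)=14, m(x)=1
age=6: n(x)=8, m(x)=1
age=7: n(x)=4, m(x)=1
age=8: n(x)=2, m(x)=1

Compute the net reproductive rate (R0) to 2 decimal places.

0.76

lx = nx/n0 = nx/200: 1, 0.54, 0.32, 0.19, 0.11, 0.07, 0.04, 0.02, 0.01
lx·mx by age: 0, 0, 0.32, 0.19, 0.11, 0.07, 0.04, 0.02, 0.01
R0 = Σ lx·mx = 0.76 → 0.76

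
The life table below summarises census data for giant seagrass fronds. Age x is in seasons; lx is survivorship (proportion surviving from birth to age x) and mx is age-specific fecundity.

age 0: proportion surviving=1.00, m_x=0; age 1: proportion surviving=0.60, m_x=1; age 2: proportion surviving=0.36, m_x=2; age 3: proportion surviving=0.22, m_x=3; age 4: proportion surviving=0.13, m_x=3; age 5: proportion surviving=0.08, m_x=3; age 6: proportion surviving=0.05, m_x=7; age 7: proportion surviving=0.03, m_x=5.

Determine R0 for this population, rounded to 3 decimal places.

3.110

lx·mx by age: 0, 0.6, 0.72, 0.66, 0.39, 0.24, 0.35, 0.15
R0 = Σ lx·mx = 3.11 → 3.110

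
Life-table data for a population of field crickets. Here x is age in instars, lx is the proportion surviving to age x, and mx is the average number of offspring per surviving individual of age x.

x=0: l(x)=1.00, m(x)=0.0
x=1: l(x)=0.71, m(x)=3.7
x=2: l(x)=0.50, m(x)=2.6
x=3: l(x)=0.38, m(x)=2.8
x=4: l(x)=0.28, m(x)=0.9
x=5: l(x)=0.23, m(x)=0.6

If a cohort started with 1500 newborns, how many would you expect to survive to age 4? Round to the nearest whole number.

Expected survivors = N0 · l_4 = 1500 × 0.28 = 420 → 420

420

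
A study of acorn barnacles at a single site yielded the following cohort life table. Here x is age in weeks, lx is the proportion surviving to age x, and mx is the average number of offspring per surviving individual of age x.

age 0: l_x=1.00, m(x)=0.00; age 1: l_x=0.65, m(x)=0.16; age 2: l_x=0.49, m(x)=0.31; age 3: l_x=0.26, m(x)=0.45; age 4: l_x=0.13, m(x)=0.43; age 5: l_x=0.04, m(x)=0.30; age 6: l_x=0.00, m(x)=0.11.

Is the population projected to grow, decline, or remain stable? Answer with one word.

R0 = Σ lx·mx = 0 + 0.104 + 0.1519 + 0.117 + 0.0559 + 0.012 + 0 = 0.4408
R0 < 1, so the population is declining.

declining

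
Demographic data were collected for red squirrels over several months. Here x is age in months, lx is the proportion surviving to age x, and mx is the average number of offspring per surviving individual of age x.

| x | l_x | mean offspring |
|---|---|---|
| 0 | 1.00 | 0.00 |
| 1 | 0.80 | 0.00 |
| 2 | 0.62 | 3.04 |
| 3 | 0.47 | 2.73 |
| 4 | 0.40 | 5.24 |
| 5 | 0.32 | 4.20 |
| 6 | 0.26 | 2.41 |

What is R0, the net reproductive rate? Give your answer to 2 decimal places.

lx·mx by age: 0, 0, 1.8848, 1.2831, 2.096, 1.344, 0.6266
R0 = Σ lx·mx = 7.2345 → 7.23

7.23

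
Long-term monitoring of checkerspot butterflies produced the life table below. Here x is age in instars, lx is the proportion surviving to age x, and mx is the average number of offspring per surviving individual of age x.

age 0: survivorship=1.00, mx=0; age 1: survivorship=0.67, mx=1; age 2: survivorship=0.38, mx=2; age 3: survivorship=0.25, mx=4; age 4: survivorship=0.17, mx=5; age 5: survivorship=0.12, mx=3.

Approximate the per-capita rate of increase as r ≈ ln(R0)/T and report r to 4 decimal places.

0.4526

R0 = Σ lx·mx = 0 + 0.67 + 0.76 + 1 + 0.85 + 0.36 = 3.64
Σ x·lx·mx = 10.39; T = 10.39/3.64 = 2.8544…
r ≈ ln(R0)/T = ln(3.64)/2.8544… = 0.45263… → 0.4526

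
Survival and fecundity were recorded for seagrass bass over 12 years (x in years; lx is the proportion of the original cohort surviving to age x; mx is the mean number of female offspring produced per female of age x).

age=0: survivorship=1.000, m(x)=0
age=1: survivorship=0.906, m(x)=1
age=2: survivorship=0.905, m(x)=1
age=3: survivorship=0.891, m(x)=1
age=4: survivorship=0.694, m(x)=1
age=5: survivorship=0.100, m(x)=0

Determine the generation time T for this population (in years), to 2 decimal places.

2.40

lx·mx: 0, 0.906, 0.905, 0.891, 0.694, 0 → R0 = 3.396
x·lx·mx: 0, 0.906, 1.81, 2.673, 2.776, 0 → Σ = 8.165
T = 8.165 / 3.396 = 2.404299… → 2.40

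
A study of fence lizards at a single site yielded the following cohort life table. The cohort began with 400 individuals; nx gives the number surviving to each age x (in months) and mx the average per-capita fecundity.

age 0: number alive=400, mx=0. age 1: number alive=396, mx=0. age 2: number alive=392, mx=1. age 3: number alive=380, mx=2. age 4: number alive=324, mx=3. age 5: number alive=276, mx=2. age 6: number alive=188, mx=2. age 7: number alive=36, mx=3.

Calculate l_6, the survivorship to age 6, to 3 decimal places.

0.470

l_6 = n_6/n_0 = 188/400 = 0.47 → 0.470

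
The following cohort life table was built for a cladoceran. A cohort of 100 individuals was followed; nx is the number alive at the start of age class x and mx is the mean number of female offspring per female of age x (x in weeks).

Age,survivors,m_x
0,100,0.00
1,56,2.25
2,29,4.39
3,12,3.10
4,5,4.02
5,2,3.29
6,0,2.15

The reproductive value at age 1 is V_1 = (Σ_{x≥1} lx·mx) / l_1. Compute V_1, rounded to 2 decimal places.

5.66

lx = nx/n0 = nx/100: 1, 0.56, 0.29, 0.12, 0.05, 0.02, 0
lx·mx for x ≥ 1: 1.26, 1.2731, 0.372, 0.201, 0.0658, 0 → sum = 3.1719
V_1 = 3.1719 / l_1 = 3.1719 / 0.56 = 5.664107… → 5.66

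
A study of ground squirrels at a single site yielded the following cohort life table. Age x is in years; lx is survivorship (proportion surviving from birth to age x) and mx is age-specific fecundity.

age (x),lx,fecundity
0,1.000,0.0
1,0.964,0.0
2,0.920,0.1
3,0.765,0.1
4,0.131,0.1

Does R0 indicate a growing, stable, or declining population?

R0 = Σ lx·mx = 0 + 0 + 0.092 + 0.0765 + 0.0131 = 0.1816
R0 < 1, so the population is declining.

declining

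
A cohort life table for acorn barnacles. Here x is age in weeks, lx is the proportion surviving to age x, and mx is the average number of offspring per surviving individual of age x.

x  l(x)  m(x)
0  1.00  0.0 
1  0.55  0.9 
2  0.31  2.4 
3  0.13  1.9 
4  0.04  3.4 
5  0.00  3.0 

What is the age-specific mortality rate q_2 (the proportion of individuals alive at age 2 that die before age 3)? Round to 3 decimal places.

q_2 = (l_2 − l_3) / l_2 = (0.31 − 0.13) / 0.31
     = 0.18 / 0.31 = 0.580645… → 0.581

0.581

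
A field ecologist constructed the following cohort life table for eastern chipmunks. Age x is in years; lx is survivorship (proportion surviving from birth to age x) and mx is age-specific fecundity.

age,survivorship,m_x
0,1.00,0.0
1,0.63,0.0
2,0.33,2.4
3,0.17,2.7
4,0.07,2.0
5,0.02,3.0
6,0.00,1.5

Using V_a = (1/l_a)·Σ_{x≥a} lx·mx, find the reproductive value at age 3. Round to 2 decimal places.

lx·mx for x ≥ 3: 0.459, 0.14, 0.06, 0 → sum = 0.659
V_3 = 0.659 / l_3 = 0.659 / 0.17 = 3.876471… → 3.88

3.88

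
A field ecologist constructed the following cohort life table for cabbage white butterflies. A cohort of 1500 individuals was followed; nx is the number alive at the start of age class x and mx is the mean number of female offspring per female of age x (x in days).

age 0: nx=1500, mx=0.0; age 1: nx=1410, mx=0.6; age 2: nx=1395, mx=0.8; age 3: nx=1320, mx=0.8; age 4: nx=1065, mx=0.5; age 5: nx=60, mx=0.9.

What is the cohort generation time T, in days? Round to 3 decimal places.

lx = nx/n0 = nx/1500: 1, 0.94, 0.93, 0.88, 0.71, 0.04
lx·mx: 0, 0.564, 0.744, 0.704, 0.355, 0.036 → R0 = 2.403
x·lx·mx: 0, 0.564, 1.488, 2.112, 1.42, 0.18 → Σ = 5.764
T = 5.764 / 2.403 = 2.398668… → 2.399

2.399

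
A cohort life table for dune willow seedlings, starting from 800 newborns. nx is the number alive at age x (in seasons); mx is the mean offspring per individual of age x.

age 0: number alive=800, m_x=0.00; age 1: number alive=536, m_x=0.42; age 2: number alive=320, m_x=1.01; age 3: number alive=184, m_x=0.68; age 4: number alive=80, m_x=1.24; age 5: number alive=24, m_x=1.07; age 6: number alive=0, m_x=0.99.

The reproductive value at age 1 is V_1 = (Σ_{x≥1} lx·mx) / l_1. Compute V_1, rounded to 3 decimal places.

1.489

lx = nx/n0 = nx/800: 1, 0.67, 0.4, 0.23, 0.1, 0.03, 0
lx·mx for x ≥ 1: 0.2814, 0.404, 0.1564, 0.124, 0.0321, 0 → sum = 0.9979
V_1 = 0.9979 / l_1 = 0.9979 / 0.67 = 1.489403… → 1.489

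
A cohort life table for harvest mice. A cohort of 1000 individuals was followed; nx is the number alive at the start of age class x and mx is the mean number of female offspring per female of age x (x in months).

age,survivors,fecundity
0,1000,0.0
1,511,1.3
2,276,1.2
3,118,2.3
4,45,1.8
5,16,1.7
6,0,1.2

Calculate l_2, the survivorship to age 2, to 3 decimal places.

0.276

l_2 = n_2/n_0 = 276/1000 = 0.276 → 0.276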